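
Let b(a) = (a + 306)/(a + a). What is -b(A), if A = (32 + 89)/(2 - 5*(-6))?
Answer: -9913/242 ≈ -40.963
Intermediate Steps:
A = 121/32 (A = 121/(2 + 30) = 121/32 ≈ 3.7813)
b(a) = (306 + a)/(2*a) (b(a) = (306 + a)/((2*a)) = (306 + a)*(1/(2*a)) = (306 + a)/(2*a))
-b(A) = -(306 + 121/32)/(2*121/32) = -32*9913/(2*121*32) = -1*9913/242 = -9913/242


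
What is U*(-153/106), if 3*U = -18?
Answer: 459/53 ≈ 8.6604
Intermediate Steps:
U = -6 (U = (⅓)*(-18) = -6)
U*(-153/106) = -(-918)/106 = -6*(-153/106) = 459/53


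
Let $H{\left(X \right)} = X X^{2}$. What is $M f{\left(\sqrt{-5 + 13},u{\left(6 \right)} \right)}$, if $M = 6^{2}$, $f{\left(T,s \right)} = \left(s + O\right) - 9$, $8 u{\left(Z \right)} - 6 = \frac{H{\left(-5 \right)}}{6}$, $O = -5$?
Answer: $- \frac{2283}{4} \approx -570.75$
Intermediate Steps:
$H{\left(X \right)} = X^{3}$
$u{\left(Z \right)} = - \frac{89}{48}$ ($u{\left(Z \right)} = \frac{3}{4} + \frac{\left(-5\right)^{3} \cdot \frac{1}{6}}{8} = \frac{3}{4} + \frac{\left(-125\right) \frac{1}{6}}{8} = \frac{3}{4} + \frac{1}{8} \left(- \frac{125}{6}\right) = \frac{3}{4} - \frac{125}{48} = - \frac{89}{48}$)
$f{\left(T,s \right)} = -14 + s$ ($f{\left(T,s \right)} = \left(s - 5\right) - 9 = \left(-5 + s\right) - 9 = -14 + s$)
$M = 36$
$M f{\left(\sqrt{-5 + 13},u{\left(6 \right)} \right)} = 36 \left(-14 - \frac{89}{48}\right) = 36 \left(- \frac{761}{48}\right) = - \frac{2283}{4}$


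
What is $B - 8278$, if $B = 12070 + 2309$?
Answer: $6101$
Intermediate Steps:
$B = 14379$
$B - 8278 = 14379 - 8278 = 6101$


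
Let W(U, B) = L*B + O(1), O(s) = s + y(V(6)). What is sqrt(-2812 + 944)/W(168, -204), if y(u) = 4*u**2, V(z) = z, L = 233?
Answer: -2*I*sqrt(467)/47387 ≈ -0.00091207*I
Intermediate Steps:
O(s) = 144 + s (O(s) = s + 4*6**2 = s + 4*36 = s + 144 = 144 + s)
W(U, B) = 145 + 233*B (W(U, B) = 233*B + (144 + 1) = 233*B + 145 = 145 + 233*B)
sqrt(-2812 + 944)/W(168, -204) = sqrt(-2812 + 944)/(145 + 233*(-204)) = sqrt(-1868)/(145 - 47532) = (2*I*sqrt(467))/(-47387) = (2*I*sqrt(467))*(-1/47387) = -2*I*sqrt(467)/47387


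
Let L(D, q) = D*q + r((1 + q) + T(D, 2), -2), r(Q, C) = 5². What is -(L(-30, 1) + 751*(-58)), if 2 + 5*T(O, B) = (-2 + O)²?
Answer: 43563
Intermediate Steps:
T(O, B) = -⅖ + (-2 + O)²/5
r(Q, C) = 25
L(D, q) = 25 + D*q (L(D, q) = D*q + 25 = 25 + D*q)
-(L(-30, 1) + 751*(-58)) = -((25 - 30*1) + 751*(-58)) = -((25 - 30) - 43558) = -(-5 - 43558) = -1*(-43563) = 43563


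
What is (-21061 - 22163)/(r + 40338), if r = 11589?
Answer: -14408/17309 ≈ -0.83240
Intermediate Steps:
(-21061 - 22163)/(r + 40338) = (-21061 - 22163)/(11589 + 40338) = -43224/51927 = -43224*1/51927 = -14408/17309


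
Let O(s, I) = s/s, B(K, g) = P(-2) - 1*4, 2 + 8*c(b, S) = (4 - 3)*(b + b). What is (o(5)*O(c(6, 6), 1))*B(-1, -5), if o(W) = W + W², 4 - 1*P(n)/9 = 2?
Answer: 420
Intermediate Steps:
P(n) = 18 (P(n) = 36 - 9*2 = 36 - 18 = 18)
c(b, S) = -¼ + b/4 (c(b, S) = -¼ + ((4 - 3)*(b + b))/8 = -¼ + (1*(2*b))/8 = -¼ + (2*b)/8 = -¼ + b/4)
B(K, g) = 14 (B(K, g) = 18 - 1*4 = 18 - 4 = 14)
O(s, I) = 1
(o(5)*O(c(6, 6), 1))*B(-1, -5) = ((5*(1 + 5))*1)*14 = ((5*6)*1)*14 = (30*1)*14 = 30*14 = 420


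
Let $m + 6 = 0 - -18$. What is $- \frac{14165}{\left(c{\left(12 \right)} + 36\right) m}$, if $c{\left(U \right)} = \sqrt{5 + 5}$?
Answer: $- \frac{42495}{1286} + \frac{14165 \sqrt{10}}{15432} \approx -30.142$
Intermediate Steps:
$c{\left(U \right)} = \sqrt{10}$
$m = 12$ ($m = -6 + \left(0 - -18\right) = -6 + \left(0 + 18\right) = -6 + 18 = 12$)
$- \frac{14165}{\left(c{\left(12 \right)} + 36\right) m} = - \frac{14165}{\left(\sqrt{10} + 36\right) 12} = - \frac{14165}{\left(36 + \sqrt{10}\right) 12} = - \frac{14165}{432 + 12 \sqrt{10}}$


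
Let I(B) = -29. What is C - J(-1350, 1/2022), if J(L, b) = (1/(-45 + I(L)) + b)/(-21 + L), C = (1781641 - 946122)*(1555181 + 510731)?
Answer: 88523480953975294529/51284997 ≈ 1.7261e+12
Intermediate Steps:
C = 1726108728328 (C = 835519*2065912 = 1726108728328)
J(L, b) = (-1/74 + b)/(-21 + L) (J(L, b) = (1/(-45 - 29) + b)/(-21 + L) = (1/(-74) + b)/(-21 + L) = (-1/74 + b)/(-21 + L))
C - J(-1350, 1/2022) = 1726108728328 - (1/74 - 1/2022)/(21 - 1*(-1350)) = 1726108728328 - (1/74 - 1*1/2022)/(21 + 1350) = 1726108728328 - (1/74 - 1/2022)/1371 = 1726108728328 - 487/(1371*37407) = 1726108728328 - 1*487/51284997 = 1726108728328 - 487/51284997 = 88523480953975294529/51284997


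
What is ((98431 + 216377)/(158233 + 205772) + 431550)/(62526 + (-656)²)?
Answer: 26181112093/29900705385 ≈ 0.87560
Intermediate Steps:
((98431 + 216377)/(158233 + 205772) + 431550)/(62526 + (-656)²) = (314808/364005 + 431550)/(62526 + 430336) = (314808*(1/364005) + 431550)/492862 = (104936/121335 + 431550)*(1/492862) = (52362224186/121335)*(1/492862) = 26181112093/29900705385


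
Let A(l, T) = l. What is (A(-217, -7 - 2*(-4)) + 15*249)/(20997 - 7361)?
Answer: 1759/6818 ≈ 0.25799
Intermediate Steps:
(A(-217, -7 - 2*(-4)) + 15*249)/(20997 - 7361) = (-217 + 15*249)/(20997 - 7361) = (-217 + 3735)/13636 = 3518*(1/13636) = 1759/6818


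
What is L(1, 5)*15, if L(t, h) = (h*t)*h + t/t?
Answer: 390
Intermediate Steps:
L(t, h) = 1 + t*h² (L(t, h) = t*h² + 1 = 1 + t*h²)
L(1, 5)*15 = (1 + 1*5²)*15 = (1 + 1*25)*15 = (1 + 25)*15 = 26*15 = 390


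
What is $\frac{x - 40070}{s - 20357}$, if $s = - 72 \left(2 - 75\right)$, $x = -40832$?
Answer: $\frac{80902}{15101} \approx 5.3574$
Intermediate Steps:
$s = 5256$ ($s = \left(-72\right) \left(-73\right) = 5256$)
$\frac{x - 40070}{s - 20357} = \frac{-40832 - 40070}{5256 - 20357} = - \frac{80902}{-15101} = \left(-80902\right) \left(- \frac{1}{15101}\right) = \frac{80902}{15101}$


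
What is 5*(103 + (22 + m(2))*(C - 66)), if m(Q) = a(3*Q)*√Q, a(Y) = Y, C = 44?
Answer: -1905 - 660*√2 ≈ -2838.4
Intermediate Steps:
m(Q) = 3*Q^(3/2) (m(Q) = (3*Q)*√Q = 3*Q^(3/2))
5*(103 + (22 + m(2))*(C - 66)) = 5*(103 + (22 + 3*2^(3/2))*(44 - 66)) = 5*(103 + (22 + 3*(2*√2))*(-22)) = 5*(103 + (22 + 6*√2)*(-22)) = 5*(103 + (-484 - 132*√2)) = 5*(-381 - 132*√2) = -1905 - 660*√2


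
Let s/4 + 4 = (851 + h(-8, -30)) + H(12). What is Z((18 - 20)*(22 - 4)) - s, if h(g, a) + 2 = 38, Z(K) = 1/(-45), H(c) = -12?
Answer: -156781/45 ≈ -3484.0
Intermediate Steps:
Z(K) = -1/45
h(g, a) = 36 (h(g, a) = -2 + 38 = 36)
s = 3484 (s = -16 + 4*((851 + 36) - 12) = -16 + 4*(887 - 12) = -16 + 4*875 = -16 + 3500 = 3484)
Z((18 - 20)*(22 - 4)) - s = -1/45 - 1*3484 = -1/45 - 3484 = -156781/45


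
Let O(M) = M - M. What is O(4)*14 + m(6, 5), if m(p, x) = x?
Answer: 5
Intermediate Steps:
O(M) = 0
O(4)*14 + m(6, 5) = 0*14 + 5 = 0 + 5 = 5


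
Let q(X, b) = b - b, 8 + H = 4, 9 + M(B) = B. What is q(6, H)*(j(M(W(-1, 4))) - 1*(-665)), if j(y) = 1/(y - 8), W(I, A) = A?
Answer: 0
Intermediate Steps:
M(B) = -9 + B
H = -4 (H = -8 + 4 = -4)
q(X, b) = 0
j(y) = 1/(-8 + y)
q(6, H)*(j(M(W(-1, 4))) - 1*(-665)) = 0*(1/(-8 + (-9 + 4)) - 1*(-665)) = 0*(1/(-8 - 5) + 665) = 0*(1/(-13) + 665) = 0*(-1/13 + 665) = 0*(8644/13) = 0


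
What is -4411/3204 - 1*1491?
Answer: -4781575/3204 ≈ -1492.4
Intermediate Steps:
-4411/3204 - 1*1491 = -4411*1/3204 - 1491 = -4411/3204 - 1491 = -4781575/3204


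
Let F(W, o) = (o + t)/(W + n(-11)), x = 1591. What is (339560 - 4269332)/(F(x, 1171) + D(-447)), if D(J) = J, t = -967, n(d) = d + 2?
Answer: 1036149884/117825 ≈ 8794.0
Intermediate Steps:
n(d) = 2 + d
F(W, o) = (-967 + o)/(-9 + W) (F(W, o) = (o - 967)/(W + (2 - 11)) = (-967 + o)/(W - 9) = (-967 + o)/(-9 + W))
(339560 - 4269332)/(F(x, 1171) + D(-447)) = (339560 - 4269332)/((-967 + 1171)/(-9 + 1591) - 447) = -3929772/(204/1582 - 447) = -3929772/((1/1582)*204 - 447) = -3929772/(102/791 - 447) = -3929772/(-353475/791) = -3929772*(-791/353475) = 1036149884/117825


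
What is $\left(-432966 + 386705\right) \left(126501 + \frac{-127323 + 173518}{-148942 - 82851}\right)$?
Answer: $- \frac{1356465046533578}{231793} \approx -5.8521 \cdot 10^{9}$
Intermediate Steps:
$\left(-432966 + 386705\right) \left(126501 + \frac{-127323 + 173518}{-148942 - 82851}\right) = - 46261 \left(126501 + \frac{46195}{-231793}\right) = - 46261 \left(126501 + 46195 \left(- \frac{1}{231793}\right)\right) = - 46261 \left(126501 - \frac{46195}{231793}\right) = \left(-46261\right) \frac{29322000098}{231793} = - \frac{1356465046533578}{231793}$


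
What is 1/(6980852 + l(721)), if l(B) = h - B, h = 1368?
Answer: 1/6981499 ≈ 1.4324e-7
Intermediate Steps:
l(B) = 1368 - B
1/(6980852 + l(721)) = 1/(6980852 + (1368 - 1*721)) = 1/(6980852 + (1368 - 721)) = 1/(6980852 + 647) = 1/6981499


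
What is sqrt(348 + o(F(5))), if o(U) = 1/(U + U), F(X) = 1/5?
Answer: sqrt(1402)/2 ≈ 18.722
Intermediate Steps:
F(X) = 1/5
o(U) = 1/(2*U)
sqrt(348 + o(F(5))) = sqrt(348 + 1/(2*(1/5))) = sqrt(348 + (1/2)*5) = sqrt(348 + 5/2) = sqrt(701/2) = sqrt(1402)/2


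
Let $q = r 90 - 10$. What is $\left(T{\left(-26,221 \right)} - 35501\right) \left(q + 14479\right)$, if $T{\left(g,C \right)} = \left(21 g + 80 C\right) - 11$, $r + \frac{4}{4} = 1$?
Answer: $-265911282$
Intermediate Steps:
$r = 0$ ($r = -1 + 1 = 0$)
$T{\left(g,C \right)} = -11 + 21 g + 80 C$
$q = -10$ ($q = 0 \cdot 90 - 10 = 0 - 10 = -10$)
$\left(T{\left(-26,221 \right)} - 35501\right) \left(q + 14479\right) = \left(\left(-11 + 21 \left(-26\right) + 80 \cdot 221\right) - 35501\right) \left(-10 + 14479\right) = \left(\left(-11 - 546 + 17680\right) - 35501\right) 14469 = \left(17123 - 35501\right) 14469 = \left(-18378\right) 14469 = -265911282$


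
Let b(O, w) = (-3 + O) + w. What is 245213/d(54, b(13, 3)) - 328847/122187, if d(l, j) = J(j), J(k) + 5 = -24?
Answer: -29971377394/3543423 ≈ -8458.3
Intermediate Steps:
J(k) = -29 (J(k) = -5 - 24 = -29)
b(O, w) = -3 + O + w
d(l, j) = -29
245213/d(54, b(13, 3)) - 328847/122187 = 245213/(-29) - 328847/122187 = 245213*(-1/29) - 328847*1/122187 = -245213/29 - 328847/122187 = -29971377394/3543423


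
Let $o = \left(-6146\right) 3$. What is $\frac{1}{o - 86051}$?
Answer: $- \frac{1}{104489} \approx -9.5704 \cdot 10^{-6}$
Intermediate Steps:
$o = -18438$
$\frac{1}{o - 86051} = \frac{1}{-18438 - 86051} = \frac{1}{-104489} = - \frac{1}{104489}$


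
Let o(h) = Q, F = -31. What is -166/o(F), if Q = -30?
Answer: 83/15 ≈ 5.5333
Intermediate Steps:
o(h) = -30
-166/o(F) = -166/(-30) = -166*(-1/30) = 83/15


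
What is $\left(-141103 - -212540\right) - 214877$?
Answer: $-143440$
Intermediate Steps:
$\left(-141103 - -212540\right) - 214877 = \left(-141103 + 212540\right) - 214877 = 71437 - 214877 = -143440$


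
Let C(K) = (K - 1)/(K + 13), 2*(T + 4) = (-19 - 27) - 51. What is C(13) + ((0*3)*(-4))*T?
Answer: 6/13 ≈ 0.46154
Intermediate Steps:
T = -105/2 (T = -4 + ((-19 - 27) - 51)/2 = -4 + (-46 - 51)/2 = -4 + (½)*(-97) = -4 - 97/2 = -105/2 ≈ -52.500)
C(K) = (-1 + K)/(13 + K)
C(13) + ((0*3)*(-4))*T = (-1 + 13)/(13 + 13) + ((0*3)*(-4))*(-105/2) = 12/26 + (0*(-4))*(-105/2) = (1/26)*12 + 0*(-105/2) = 6/13 + 0 = 6/13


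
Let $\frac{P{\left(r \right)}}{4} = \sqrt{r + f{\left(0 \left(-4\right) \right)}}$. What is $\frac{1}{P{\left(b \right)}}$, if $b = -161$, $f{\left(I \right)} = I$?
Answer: $- \frac{i \sqrt{161}}{644} \approx - 0.019703 i$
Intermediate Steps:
$P{\left(r \right)} = 4 \sqrt{r}$ ($P{\left(r \right)} = 4 \sqrt{r + 0 \left(-4\right)} = 4 \sqrt{r + 0} = 4 \sqrt{r}$)
$\frac{1}{P{\left(b \right)}} = \frac{1}{4 \sqrt{-161}} = \frac{1}{4 i \sqrt{161}} = - \frac{i \sqrt{161}}{644}$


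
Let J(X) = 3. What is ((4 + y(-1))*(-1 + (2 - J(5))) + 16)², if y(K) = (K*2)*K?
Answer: 16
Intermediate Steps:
y(K) = 2*K² (y(K) = (2*K)*K = 2*K²)
((4 + y(-1))*(-1 + (2 - J(5))) + 16)² = ((4 + 2*(-1)²)*(-1 + (2 - 1*3)) + 16)² = ((4 + 2*1)*(-1 + (2 - 3)) + 16)² = ((4 + 2)*(-1 - 1) + 16)² = (6*(-2) + 16)² = (-12 + 16)² = 4² = 16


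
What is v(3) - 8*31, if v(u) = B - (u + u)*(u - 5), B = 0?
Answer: -236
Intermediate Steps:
v(u) = -2*u*(-5 + u) (v(u) = 0 - (u + u)*(u - 5) = 0 - 2*u*(-5 + u) = -2*u*(-5 + u))
v(3) - 8*31 = 2*3*(5 - 1*3) - 8*31 = 2*3*(5 - 3) - 248 = 2*3*2 - 248 = 12 - 248 = -236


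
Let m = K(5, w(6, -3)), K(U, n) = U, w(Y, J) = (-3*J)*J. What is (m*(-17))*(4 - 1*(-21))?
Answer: -2125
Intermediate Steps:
w(Y, J) = -3*J²
m = 5
(m*(-17))*(4 - 1*(-21)) = (5*(-17))*(4 - 1*(-21)) = -85*(4 + 21) = -85*25 = -2125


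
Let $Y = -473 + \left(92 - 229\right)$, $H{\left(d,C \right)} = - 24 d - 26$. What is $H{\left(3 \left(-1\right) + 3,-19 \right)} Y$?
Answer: $15860$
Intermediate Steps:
$H{\left(d,C \right)} = -26 - 24 d$
$Y = -610$ ($Y = -473 + \left(92 - 229\right) = -473 - 137 = -610$)
$H{\left(3 \left(-1\right) + 3,-19 \right)} Y = \left(-26 - 24 \left(3 \left(-1\right) + 3\right)\right) \left(-610\right) = \left(-26 - 24 \left(-3 + 3\right)\right) \left(-610\right) = \left(-26 - 0\right) \left(-610\right) = \left(-26 + 0\right) \left(-610\right) = \left(-26\right) \left(-610\right) = 15860$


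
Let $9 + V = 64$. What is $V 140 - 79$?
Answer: $7621$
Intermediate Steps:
$V = 55$ ($V = -9 + 64 = 55$)
$V 140 - 79 = 55 \cdot 140 - 79 = 7700 - 79 = 7621$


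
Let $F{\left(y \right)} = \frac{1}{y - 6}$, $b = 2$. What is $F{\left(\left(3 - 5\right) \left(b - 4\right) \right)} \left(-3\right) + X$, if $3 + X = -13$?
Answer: $- \frac{29}{2} \approx -14.5$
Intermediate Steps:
$F{\left(y \right)} = \frac{1}{-6 + y}$
$X = -16$ ($X = -3 - 13 = -16$)
$F{\left(\left(3 - 5\right) \left(b - 4\right) \right)} \left(-3\right) + X = \frac{1}{-6 + \left(3 - 5\right) \left(2 - 4\right)} \left(-3\right) - 16 = \frac{1}{-6 - -4} \left(-3\right) - 16 = \frac{1}{-6 + 4} \left(-3\right) - 16 = \frac{1}{-2} \left(-3\right) - 16 = \left(- \frac{1}{2}\right) \left(-3\right) - 16 = \frac{3}{2} - 16 = - \frac{29}{2}$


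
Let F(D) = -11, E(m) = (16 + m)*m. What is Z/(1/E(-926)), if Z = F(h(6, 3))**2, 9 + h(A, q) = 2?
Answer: 101961860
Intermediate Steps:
h(A, q) = -7 (h(A, q) = -9 + 2 = -7)
E(m) = m*(16 + m)
Z = 121 (Z = (-11)**2 = 121)
Z/(1/E(-926)) = 121/(1/(-926*(16 - 926))) = 121/(1/(-926*(-910))) = 121/(1/842660) = 121*842660 = 101961860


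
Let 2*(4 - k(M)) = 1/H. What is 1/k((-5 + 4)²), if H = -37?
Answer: 74/297 ≈ 0.24916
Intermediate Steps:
k(M) = 297/74 (k(M) = 4 - ½/(-37) = 4 - ½*(-1/37) = 4 + 1/74 = 297/74)
1/k((-5 + 4)²) = 1/(297/74) = 74/297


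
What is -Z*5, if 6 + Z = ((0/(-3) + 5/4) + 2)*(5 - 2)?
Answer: -75/4 ≈ -18.750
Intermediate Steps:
Z = 15/4 (Z = -6 + ((0/(-3) + 5/4) + 2)*(5 - 2) = -6 + ((0*(-⅓) + 5*(¼)) + 2)*3 = -6 + ((0 + 5/4) + 2)*3 = -6 + (5/4 + 2)*3 = -6 + (13/4)*3 = -6 + 39/4 = 15/4 ≈ 3.7500)
-Z*5 = -1*15/4*5 = -15/4*5 = -75/4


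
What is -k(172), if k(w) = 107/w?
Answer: -107/172 ≈ -0.62209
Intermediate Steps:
-k(172) = -107/172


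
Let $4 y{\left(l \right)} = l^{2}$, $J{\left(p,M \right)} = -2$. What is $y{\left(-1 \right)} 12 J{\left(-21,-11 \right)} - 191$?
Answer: $-197$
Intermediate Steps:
$y{\left(l \right)} = \frac{l^{2}}{4}$
$y{\left(-1 \right)} 12 J{\left(-21,-11 \right)} - 191 = \frac{\left(-1\right)^{2}}{4} \cdot 12 \left(-2\right) - 191 = \frac{1}{4} \cdot 1 \cdot 12 \left(-2\right) - 191 = \frac{1}{4} \cdot 12 \left(-2\right) - 191 = 3 \left(-2\right) - 191 = -6 - 191 = -197$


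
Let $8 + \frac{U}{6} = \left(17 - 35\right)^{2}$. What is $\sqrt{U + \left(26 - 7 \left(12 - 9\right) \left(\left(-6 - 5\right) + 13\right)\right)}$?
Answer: $2 \sqrt{470} \approx 43.359$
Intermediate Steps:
$U = 1896$ ($U = -48 + 6 \left(17 - 35\right)^{2} = -48 + 6 \left(-18\right)^{2} = -48 + 6 \cdot 324 = -48 + 1944 = 1896$)
$\sqrt{U + \left(26 - 7 \left(12 - 9\right) \left(\left(-6 - 5\right) + 13\right)\right)} = \sqrt{1896 + \left(26 - 7 \left(12 - 9\right) \left(\left(-6 - 5\right) + 13\right)\right)} = \sqrt{1896 + \left(26 - 7 \cdot 3 \left(-11 + 13\right)\right)} = \sqrt{1896 + \left(26 - 7 \cdot 3 \cdot 2\right)} = \sqrt{1896 + \left(26 - 42\right)} = \sqrt{1896 - 16} = \sqrt{1880} = 2 \sqrt{470}$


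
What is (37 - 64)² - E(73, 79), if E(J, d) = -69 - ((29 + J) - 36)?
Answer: 864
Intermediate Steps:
E(J, d) = -62 - J (E(J, d) = -69 - (-7 + J) = -69 + (7 - J) = -62 - J)
(37 - 64)² - E(73, 79) = (37 - 64)² - (-62 - 1*73) = (-27)² - (-62 - 73) = 729 - 1*(-135) = 729 + 135 = 864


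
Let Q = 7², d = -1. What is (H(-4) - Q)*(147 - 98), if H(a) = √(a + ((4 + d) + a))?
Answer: -2401 + 49*I*√5 ≈ -2401.0 + 109.57*I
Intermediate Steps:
H(a) = √(3 + 2*a) (H(a) = √(a + ((4 - 1) + a)) = √(a + (3 + a)) = √(3 + 2*a))
Q = 49
(H(-4) - Q)*(147 - 98) = (√(3 + 2*(-4)) - 1*49)*(147 - 98) = (√(3 - 8) - 49)*49 = (√(-5) - 49)*49 = (I*√5 - 49)*49 = (-49 + I*√5)*49 = -2401 + 49*I*√5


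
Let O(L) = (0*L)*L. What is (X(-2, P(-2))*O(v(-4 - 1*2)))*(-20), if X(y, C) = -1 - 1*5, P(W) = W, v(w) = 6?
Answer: 0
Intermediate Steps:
O(L) = 0 (O(L) = 0*L = 0)
X(y, C) = -6 (X(y, C) = -1 - 5 = -6)
(X(-2, P(-2))*O(v(-4 - 1*2)))*(-20) = -6*0*(-20) = 0*(-20) = 0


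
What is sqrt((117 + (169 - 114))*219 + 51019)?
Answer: sqrt(88687) ≈ 297.80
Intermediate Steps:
sqrt((117 + (169 - 114))*219 + 51019) = sqrt((117 + 55)*219 + 51019) = sqrt(172*219 + 51019) = sqrt(37668 + 51019) = sqrt(88687)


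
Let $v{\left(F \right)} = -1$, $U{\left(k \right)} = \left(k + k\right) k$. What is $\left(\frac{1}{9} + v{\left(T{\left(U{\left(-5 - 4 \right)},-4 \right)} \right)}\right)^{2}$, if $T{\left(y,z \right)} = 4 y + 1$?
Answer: $\frac{64}{81} \approx 0.79012$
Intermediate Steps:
$U{\left(k \right)} = 2 k^{2}$ ($U{\left(k \right)} = 2 k k = 2 k^{2}$)
$T{\left(y,z \right)} = 1 + 4 y$
$\left(\frac{1}{9} + v{\left(T{\left(U{\left(-5 - 4 \right)},-4 \right)} \right)}\right)^{2} = \left(\frac{1}{9} - 1\right)^{2} = \left(- \frac{8}{9}\right)^{2} = \frac{64}{81}$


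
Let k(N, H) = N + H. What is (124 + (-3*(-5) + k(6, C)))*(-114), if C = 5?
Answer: -17100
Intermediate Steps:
k(N, H) = H + N
(124 + (-3*(-5) + k(6, C)))*(-114) = (124 + (-3*(-5) + (5 + 6)))*(-114) = (124 + (15 + 11))*(-114) = (124 + 26)*(-114) = 150*(-114) = -17100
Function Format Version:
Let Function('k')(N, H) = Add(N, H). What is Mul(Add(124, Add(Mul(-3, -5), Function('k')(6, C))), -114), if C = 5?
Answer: -17100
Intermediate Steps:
Function('k')(N, H) = Add(H, N)
Mul(Add(124, Add(Mul(-3, -5), Function('k')(6, C))), -114) = Mul(Add(124, Add(Mul(-3, -5), Add(5, 6))), -114) = Mul(Add(124, Add(15, 11)), -114) = Mul(Add(124, 26), -114) = Mul(150, -114) = -17100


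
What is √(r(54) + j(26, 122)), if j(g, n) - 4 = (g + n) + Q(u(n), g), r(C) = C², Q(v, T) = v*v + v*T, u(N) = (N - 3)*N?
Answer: 2*√52788215 ≈ 14531.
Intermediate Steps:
u(N) = N*(-3 + N) (u(N) = (-3 + N)*N = N*(-3 + N))
Q(v, T) = v² + T*v
j(g, n) = 4 + g + n + n*(-3 + n)*(g + n*(-3 + n)) (j(g, n) = 4 + ((g + n) + (n*(-3 + n))*(g + n*(-3 + n))) = 4 + ((g + n) + n*(-3 + n)*(g + n*(-3 + n))) = 4 + (g + n + n*(-3 + n)*(g + n*(-3 + n))) = 4 + g + n + n*(-3 + n)*(g + n*(-3 + n)))
√(r(54) + j(26, 122)) = √(54² + (4 + 26 + 122 + 122*(-3 + 122)*(26 + 122*(-3 + 122)))) = √(2916 + (4 + 26 + 122 + 122*119*(26 + 122*119))) = √(2916 + (4 + 26 + 122 + 122*119*(26 + 14518))) = √(2916 + (4 + 26 + 122 + 122*119*14544)) = √(2916 + (4 + 26 + 122 + 211149792)) = √(2916 + 211149944) = √211152860 = 2*√52788215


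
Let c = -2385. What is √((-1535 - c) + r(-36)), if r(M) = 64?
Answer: √914 ≈ 30.232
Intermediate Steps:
√((-1535 - c) + r(-36)) = √((-1535 - 1*(-2385)) + 64) = √((-1535 + 2385) + 64) = √(850 + 64) = √914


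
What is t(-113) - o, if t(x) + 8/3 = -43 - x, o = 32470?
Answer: -97208/3 ≈ -32403.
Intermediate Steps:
t(x) = -137/3 - x (t(x) = -8/3 + (-43 - x) = -137/3 - x)
t(-113) - o = (-137/3 - 1*(-113)) - 1*32470 = (-137/3 + 113) - 32470 = 202/3 - 32470 = -97208/3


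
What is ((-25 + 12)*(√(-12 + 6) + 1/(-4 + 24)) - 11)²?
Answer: -351311/400 + 3029*I*√6/10 ≈ -878.28 + 741.95*I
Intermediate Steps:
((-25 + 12)*(√(-12 + 6) + 1/(-4 + 24)) - 11)² = (-13*(√(-6) + 1/20) - 11)² = (-13*(I*√6 + 1/20) - 11)² = (-13*(1/20 + I*√6) - 11)² = ((-13/20 - 13*I*√6) - 11)² = (-233/20 - 13*I*√6)²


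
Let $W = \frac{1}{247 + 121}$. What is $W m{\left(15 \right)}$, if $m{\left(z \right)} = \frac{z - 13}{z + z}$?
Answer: $\frac{1}{5520} \approx 0.00018116$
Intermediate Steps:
$m{\left(z \right)} = \frac{-13 + z}{2 z}$
$W = \frac{1}{368} \approx 0.0027174$
$W m{\left(15 \right)} = \frac{\frac{1}{2} \cdot \frac{1}{15} \left(-13 + 15\right)}{368} = \frac{\frac{1}{2} \cdot \frac{1}{15} \cdot 2}{368} = \frac{1}{368} \cdot \frac{1}{15} = \frac{1}{5520}$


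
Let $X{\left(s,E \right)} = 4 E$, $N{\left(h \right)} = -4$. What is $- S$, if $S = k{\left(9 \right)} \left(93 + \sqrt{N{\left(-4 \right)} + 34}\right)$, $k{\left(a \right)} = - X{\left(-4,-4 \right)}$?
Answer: $-1488 - 16 \sqrt{30} \approx -1575.6$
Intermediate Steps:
$k{\left(a \right)} = 16$ ($k{\left(a \right)} = - 4 \left(-4\right) = \left(-1\right) \left(-16\right) = 16$)
$S = 1488 + 16 \sqrt{30}$ ($S = 16 \left(93 + \sqrt{-4 + 34}\right) = 16 \left(93 + \sqrt{30}\right) = 1488 + 16 \sqrt{30} \approx 1575.6$)
$- S = - (1488 + 16 \sqrt{30}) = -1488 - 16 \sqrt{30}$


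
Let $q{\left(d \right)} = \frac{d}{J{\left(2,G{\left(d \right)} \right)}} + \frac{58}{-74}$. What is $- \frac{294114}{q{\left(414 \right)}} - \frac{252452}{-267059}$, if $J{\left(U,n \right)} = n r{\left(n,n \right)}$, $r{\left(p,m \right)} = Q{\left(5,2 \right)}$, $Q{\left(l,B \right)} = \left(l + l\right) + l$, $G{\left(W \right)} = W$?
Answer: $\frac{21796507164413}{53144741} \approx 4.1014 \cdot 10^{5}$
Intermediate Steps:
$Q{\left(l,B \right)} = 3 l$ ($Q{\left(l,B \right)} = 2 l + l = 3 l$)
$r{\left(p,m \right)} = 15$ ($r{\left(p,m \right)} = 3 \cdot 5 = 15$)
$J{\left(U,n \right)} = 15 n$ ($J{\left(U,n \right)} = n 15 = 15 n$)
$q{\left(d \right)} = - \frac{398}{555}$ ($q{\left(d \right)} = \frac{d}{15 d} + \frac{58}{-74} = d \frac{1}{15 d} + 58 \left(- \frac{1}{74}\right) = \frac{1}{15} - \frac{29}{37} = - \frac{398}{555}$)
$- \frac{294114}{q{\left(414 \right)}} - \frac{252452}{-267059} = - \frac{294114}{- \frac{398}{555}} - \frac{252452}{-267059} = \left(-294114\right) \left(- \frac{555}{398}\right) - - \frac{252452}{267059} = \frac{81616635}{199} + \frac{252452}{267059} = \frac{21796507164413}{53144741}$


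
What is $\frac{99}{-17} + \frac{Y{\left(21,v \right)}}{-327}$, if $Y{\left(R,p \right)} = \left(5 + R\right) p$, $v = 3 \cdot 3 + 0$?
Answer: $- \frac{12117}{1853} \approx -6.5391$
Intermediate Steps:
$v = 9$ ($v = 9 + 0 = 9$)
$Y{\left(R,p \right)} = p \left(5 + R\right)$
$\frac{99}{-17} + \frac{Y{\left(21,v \right)}}{-327} = \frac{99}{-17} + \frac{9 \left(5 + 21\right)}{-327} = 99 \left(- \frac{1}{17}\right) + 9 \cdot 26 \left(- \frac{1}{327}\right) = - \frac{99}{17} + 234 \left(- \frac{1}{327}\right) = - \frac{99}{17} - \frac{78}{109} = - \frac{12117}{1853}$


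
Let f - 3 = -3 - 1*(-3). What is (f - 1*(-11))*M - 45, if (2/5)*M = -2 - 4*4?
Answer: -675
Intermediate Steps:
M = -45 (M = 5*(-2 - 4*4)/2 = 5*(-2 - 16)/2 = (5/2)*(-18) = -45)
f = 3 (f = 3 + (-3 - 1*(-3)) = 3 + (-3 + 3) = 3 + 0 = 3)
(f - 1*(-11))*M - 45 = (3 - 1*(-11))*(-45) - 45 = (3 + 11)*(-45) - 45 = 14*(-45) - 45 = -630 - 45 = -675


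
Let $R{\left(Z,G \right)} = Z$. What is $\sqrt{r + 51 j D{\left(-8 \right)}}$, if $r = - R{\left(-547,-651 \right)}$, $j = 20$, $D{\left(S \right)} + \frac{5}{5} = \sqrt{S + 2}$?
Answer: $\sqrt{-473 + 1020 i \sqrt{6}} \approx 32.17 + 38.832 i$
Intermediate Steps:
$D{\left(S \right)} = -1 + \sqrt{2 + S}$ ($D{\left(S \right)} = -1 + \sqrt{S + 2} = -1 + \sqrt{2 + S}$)
$r = 547$ ($r = \left(-1\right) \left(-547\right) = 547$)
$\sqrt{r + 51 j D{\left(-8 \right)}} = \sqrt{547 + 51 \cdot 20 \left(-1 + \sqrt{2 - 8}\right)} = \sqrt{547 + 1020 \left(-1 + \sqrt{-6}\right)} = \sqrt{547 + 1020 \left(-1 + i \sqrt{6}\right)} = \sqrt{547 - \left(1020 - 1020 i \sqrt{6}\right)} = \sqrt{-473 + 1020 i \sqrt{6}}$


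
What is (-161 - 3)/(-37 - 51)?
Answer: 41/22 ≈ 1.8636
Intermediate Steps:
(-161 - 3)/(-37 - 51) = -164/(-88) = -164*(-1/88) = 41/22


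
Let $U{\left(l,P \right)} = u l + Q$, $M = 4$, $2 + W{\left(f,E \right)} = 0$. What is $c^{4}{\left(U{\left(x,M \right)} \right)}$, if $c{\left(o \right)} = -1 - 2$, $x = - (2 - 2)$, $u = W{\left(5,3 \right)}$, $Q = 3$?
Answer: $81$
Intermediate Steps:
$W{\left(f,E \right)} = -2$ ($W{\left(f,E \right)} = -2 + 0 = -2$)
$u = -2$
$x = 0$ ($x = \left(-1\right) 0 = 0$)
$U{\left(l,P \right)} = 3 - 2 l$ ($U{\left(l,P \right)} = - 2 l + 3 = 3 - 2 l$)
$c{\left(o \right)} = -3$ ($c{\left(o \right)} = -1 - 2 = -3$)
$c^{4}{\left(U{\left(x,M \right)} \right)} = \left(-3\right)^{4} = 81$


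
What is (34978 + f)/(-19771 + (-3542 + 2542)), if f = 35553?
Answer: -70531/20771 ≈ -3.3956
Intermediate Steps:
(34978 + f)/(-19771 + (-3542 + 2542)) = (34978 + 35553)/(-19771 + (-3542 + 2542)) = 70531/(-19771 - 1000) = 70531/(-20771) = 70531*(-1/20771) = -70531/20771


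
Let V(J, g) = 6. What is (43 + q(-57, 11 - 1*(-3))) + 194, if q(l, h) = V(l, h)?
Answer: 243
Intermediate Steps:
q(l, h) = 6
(43 + q(-57, 11 - 1*(-3))) + 194 = (43 + 6) + 194 = 49 + 194 = 243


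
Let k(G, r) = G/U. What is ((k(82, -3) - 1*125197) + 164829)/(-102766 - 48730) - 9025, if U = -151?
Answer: -103230472875/11437948 ≈ -9025.3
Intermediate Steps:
k(G, r) = -G/151 (k(G, r) = G/(-151) = G*(-1/151) = -G/151)
((k(82, -3) - 1*125197) + 164829)/(-102766 - 48730) - 9025 = ((-1/151*82 - 1*125197) + 164829)/(-102766 - 48730) - 9025 = ((-82/151 - 125197) + 164829)/(-151496) - 9025 = (-18904829/151 + 164829)*(-1/151496) - 9025 = (5984350/151)*(-1/151496) - 9025 = -2992175/11437948 - 9025 = -103230472875/11437948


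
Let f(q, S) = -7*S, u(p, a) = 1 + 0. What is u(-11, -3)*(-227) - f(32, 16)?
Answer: -115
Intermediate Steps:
u(p, a) = 1
u(-11, -3)*(-227) - f(32, 16) = 1*(-227) - (-7)*16 = -227 - 1*(-112) = -227 + 112 = -115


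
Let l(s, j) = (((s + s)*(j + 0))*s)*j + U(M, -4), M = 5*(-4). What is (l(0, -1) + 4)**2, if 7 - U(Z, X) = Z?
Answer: 961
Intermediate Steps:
M = -20
U(Z, X) = 7 - Z
l(s, j) = 27 + 2*j**2*s**2 (l(s, j) = (((s + s)*(j + 0))*s)*j + (7 - 1*(-20)) = (((2*s)*j)*s)*j + (7 + 20) = ((2*j*s)*s)*j + 27 = (2*j*s**2)*j + 27 = 2*j**2*s**2 + 27 = 27 + 2*j**2*s**2)
(l(0, -1) + 4)**2 = ((27 + 2*(-1)**2*0**2) + 4)**2 = ((27 + 2*1*0) + 4)**2 = ((27 + 0) + 4)**2 = (27 + 4)**2 = 31**2 = 961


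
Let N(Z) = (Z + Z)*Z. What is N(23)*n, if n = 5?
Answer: 5290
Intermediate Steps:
N(Z) = 2*Z² (N(Z) = (2*Z)*Z = 2*Z²)
N(23)*n = (2*23²)*5 = (2*529)*5 = 1058*5 = 5290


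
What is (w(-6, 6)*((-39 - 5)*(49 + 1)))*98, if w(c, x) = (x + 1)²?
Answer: -10564400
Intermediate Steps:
w(c, x) = (1 + x)²
(w(-6, 6)*((-39 - 5)*(49 + 1)))*98 = ((1 + 6)²*((-39 - 5)*(49 + 1)))*98 = (7²*(-44*50))*98 = (49*(-2200))*98 = -107800*98 = -10564400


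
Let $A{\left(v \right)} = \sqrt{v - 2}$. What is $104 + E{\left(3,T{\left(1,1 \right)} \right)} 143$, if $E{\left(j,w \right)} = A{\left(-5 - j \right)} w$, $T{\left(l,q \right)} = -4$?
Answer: $104 - 572 i \sqrt{10} \approx 104.0 - 1808.8 i$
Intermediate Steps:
$A{\left(v \right)} = \sqrt{-2 + v}$
$E{\left(j,w \right)} = w \sqrt{-7 - j}$ ($E{\left(j,w \right)} = \sqrt{-2 - \left(5 + j\right)} w = \sqrt{-7 - j} w = w \sqrt{-7 - j}$)
$104 + E{\left(3,T{\left(1,1 \right)} \right)} 143 = 104 + - 4 \sqrt{-7 - 3} \cdot 143 = 104 + - 4 \sqrt{-10} \cdot 143 = 104 + - 4 i \sqrt{10} \cdot 143 = 104 - 572 i \sqrt{10}$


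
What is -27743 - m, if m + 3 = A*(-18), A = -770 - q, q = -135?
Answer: -39170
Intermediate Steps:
A = -635 (A = -770 - 1*(-135) = -770 + 135 = -635)
m = 11427 (m = -3 - 635*(-18) = -3 + 11430 = 11427)
-27743 - m = -27743 - 1*11427 = -27743 - 11427 = -39170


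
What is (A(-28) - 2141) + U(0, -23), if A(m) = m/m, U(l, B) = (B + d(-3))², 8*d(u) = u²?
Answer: -106335/64 ≈ -1661.5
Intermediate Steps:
d(u) = u²/8
U(l, B) = (9/8 + B)² (U(l, B) = (B + (⅛)*(-3)²)² = (B + (⅛)*9)² = (B + 9/8)² = (9/8 + B)²)
A(m) = 1
(A(-28) - 2141) + U(0, -23) = (1 - 2141) + (9 + 8*(-23))²/64 = -2140 + (9 - 184)²/64 = -2140 + (1/64)*(-175)² = -2140 + (1/64)*30625 = -2140 + 30625/64 = -106335/64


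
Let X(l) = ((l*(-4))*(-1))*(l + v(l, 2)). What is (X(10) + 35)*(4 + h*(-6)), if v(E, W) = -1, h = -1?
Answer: 3950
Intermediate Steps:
X(l) = 4*l*(-1 + l) (X(l) = ((l*(-4))*(-1))*(l - 1) = (-4*l*(-1))*(-1 + l) = (4*l)*(-1 + l) = 4*l*(-1 + l))
(X(10) + 35)*(4 + h*(-6)) = (4*10*(-1 + 10) + 35)*(4 - 1*(-6)) = (4*10*9 + 35)*(4 + 6) = (360 + 35)*10 = 395*10 = 3950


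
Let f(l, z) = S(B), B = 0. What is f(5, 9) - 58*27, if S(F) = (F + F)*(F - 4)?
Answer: -1566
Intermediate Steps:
S(F) = 2*F*(-4 + F) (S(F) = (2*F)*(-4 + F) = 2*F*(-4 + F))
f(l, z) = 0 (f(l, z) = 2*0*(-4 + 0) = 2*0*(-4) = 0)
f(5, 9) - 58*27 = 0 - 58*27 = 0 - 1566 = -1566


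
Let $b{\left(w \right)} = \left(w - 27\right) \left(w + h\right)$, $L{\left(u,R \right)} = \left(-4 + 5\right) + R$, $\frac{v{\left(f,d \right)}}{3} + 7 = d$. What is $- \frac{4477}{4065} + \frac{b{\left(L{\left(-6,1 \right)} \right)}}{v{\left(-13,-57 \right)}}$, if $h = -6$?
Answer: $- \frac{35169}{21680} \approx -1.6222$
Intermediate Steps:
$v{\left(f,d \right)} = -21 + 3 d$
$L{\left(u,R \right)} = 1 + R$
$b{\left(w \right)} = \left(-27 + w\right) \left(-6 + w\right)$ ($b{\left(w \right)} = \left(w - 27\right) \left(w - 6\right) = \left(-27 + w\right) \left(-6 + w\right)$)
$- \frac{4477}{4065} + \frac{b{\left(L{\left(-6,1 \right)} \right)}}{v{\left(-13,-57 \right)}} = - \frac{4477}{4065} + \frac{162 + \left(1 + 1\right)^{2} - 33 \left(1 + 1\right)}{-21 + 3 \left(-57\right)} = \left(-4477\right) \frac{1}{4065} + \frac{162 + 2^{2} - 66}{-21 - 171} = - \frac{4477}{4065} + \frac{162 + 4 - 66}{-192} = - \frac{4477}{4065} + 100 \left(- \frac{1}{192}\right) = - \frac{4477}{4065} - \frac{25}{48} = - \frac{35169}{21680}$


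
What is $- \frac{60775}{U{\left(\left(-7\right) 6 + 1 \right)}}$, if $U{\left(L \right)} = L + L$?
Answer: $\frac{60775}{82} \approx 741.16$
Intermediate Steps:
$U{\left(L \right)} = 2 L$
$- \frac{60775}{U{\left(\left(-7\right) 6 + 1 \right)}} = - \frac{60775}{2 \left(\left(-7\right) 6 + 1\right)} = - \frac{60775}{2 \left(-42 + 1\right)} = - \frac{60775}{2 \left(-41\right)} = - \frac{60775}{-82} = \left(-60775\right) \left(- \frac{1}{82}\right) = \frac{60775}{82}$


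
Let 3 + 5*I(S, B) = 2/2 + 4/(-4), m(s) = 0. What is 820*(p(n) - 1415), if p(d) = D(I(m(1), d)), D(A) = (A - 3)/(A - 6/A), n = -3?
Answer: -54548860/47 ≈ -1.1606e+6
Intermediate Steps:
I(S, B) = -3/5 (I(S, B) = -3/5 + (2/2 + 4/(-4))/5 = -3/5 + (2*(1/2) + 4*(-1/4))/5 = -3/5 + (1 - 1)/5 = -3/5 + (1/5)*0 = -3/5 + 0 = -3/5)
D(A) = (-3 + A)/(A - 6/A)
p(d) = -18/47 (p(d) = -3*(-3 - 3/5)/(5*(-6 + (-3/5)**2)) = -3/5*(-18/5)/(-6 + 9/25) = -3/5*(-18/5)/(-141/25) = -3/5*(-25/141)*(-18/5) = -18/47)
820*(p(n) - 1415) = 820*(-18/47 - 1415) = 820*(-66523/47) = -54548860/47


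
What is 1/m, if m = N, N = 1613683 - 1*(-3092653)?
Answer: 1/4706336 ≈ 2.1248e-7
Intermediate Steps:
N = 4706336 (N = 1613683 + 3092653 = 4706336)
m = 4706336
1/m = 1/4706336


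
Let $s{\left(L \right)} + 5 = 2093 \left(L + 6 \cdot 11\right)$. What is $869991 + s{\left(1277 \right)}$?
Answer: $3680885$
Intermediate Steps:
$s{\left(L \right)} = 138133 + 2093 L$ ($s{\left(L \right)} = -5 + 2093 \left(L + 6 \cdot 11\right) = -5 + 2093 \left(L + 66\right) = -5 + 2093 \left(66 + L\right) = -5 + \left(138138 + 2093 L\right) = 138133 + 2093 L$)
$869991 + s{\left(1277 \right)} = 869991 + \left(138133 + 2093 \cdot 1277\right) = 869991 + \left(138133 + 2672761\right) = 869991 + 2810894 = 3680885$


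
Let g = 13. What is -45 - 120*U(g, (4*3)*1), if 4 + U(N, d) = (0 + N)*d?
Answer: -18285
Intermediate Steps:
U(N, d) = -4 + N*d (U(N, d) = -4 + (0 + N)*d = -4 + N*d)
-45 - 120*U(g, (4*3)*1) = -45 - 120*(-4 + 13*((4*3)*1)) = -45 - 120*(-4 + 13*(12*1)) = -45 - 120*(-4 + 13*12) = -45 - 120*(-4 + 156) = -45 - 120*152 = -45 - 18240 = -18285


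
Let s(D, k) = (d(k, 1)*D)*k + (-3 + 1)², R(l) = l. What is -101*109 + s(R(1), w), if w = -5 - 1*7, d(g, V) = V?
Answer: -11017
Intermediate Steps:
w = -12 (w = -5 - 7 = -12)
s(D, k) = 4 + D*k (s(D, k) = (1*D)*k + (-3 + 1)² = D*k + (-2)² = D*k + 4 = 4 + D*k)
-101*109 + s(R(1), w) = -101*109 + (4 + 1*(-12)) = -11009 + (4 - 12) = -11009 - 8 = -11017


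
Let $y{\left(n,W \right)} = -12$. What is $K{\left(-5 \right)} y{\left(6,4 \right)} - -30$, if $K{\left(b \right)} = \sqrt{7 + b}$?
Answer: $30 - 12 \sqrt{2} \approx 13.029$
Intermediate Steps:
$K{\left(-5 \right)} y{\left(6,4 \right)} - -30 = \sqrt{7 - 5} \left(-12\right) - -30 = \sqrt{2} \left(-12\right) + 30 = - 12 \sqrt{2} + 30 = 30 - 12 \sqrt{2}$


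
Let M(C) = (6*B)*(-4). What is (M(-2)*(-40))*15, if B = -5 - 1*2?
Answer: -100800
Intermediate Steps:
B = -7 (B = -5 - 2 = -7)
M(C) = 168 (M(C) = (6*(-7))*(-4) = -42*(-4) = 168)
(M(-2)*(-40))*15 = (168*(-40))*15 = -6720*15 = -100800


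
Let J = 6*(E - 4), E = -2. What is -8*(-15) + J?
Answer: 84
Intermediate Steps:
J = -36 (J = 6*(-2 - 4) = 6*(-6) = -36)
-8*(-15) + J = -8*(-15) - 36 = 120 - 36 = 84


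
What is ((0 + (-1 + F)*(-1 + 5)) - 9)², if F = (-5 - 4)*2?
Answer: 7225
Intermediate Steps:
F = -18 (F = -9*2 = -18)
((0 + (-1 + F)*(-1 + 5)) - 9)² = ((0 + (-1 - 18)*(-1 + 5)) - 9)² = ((0 - 19*4) - 9)² = ((0 - 76) - 9)² = (-76 - 9)² = (-85)² = 7225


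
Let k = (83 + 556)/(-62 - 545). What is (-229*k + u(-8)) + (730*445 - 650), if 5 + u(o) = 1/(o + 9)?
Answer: 196933303/607 ≈ 3.2444e+5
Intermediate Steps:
k = -639/607 (k = 639/(-607) = 639*(-1/607) = -639/607 ≈ -1.0527)
u(o) = -5 + 1/(9 + o) (u(o) = -5 + 1/(o + 9) = -5 + 1/(9 + o))
(-229*k + u(-8)) + (730*445 - 650) = (-229*(-639/607) + (-44 - 5*(-8))/(9 - 8)) + (730*445 - 650) = (146331/607 + (-44 + 40)/1) + (324850 - 650) = (146331/607 + 1*(-4)) + 324200 = (146331/607 - 4) + 324200 = 143903/607 + 324200 = 196933303/607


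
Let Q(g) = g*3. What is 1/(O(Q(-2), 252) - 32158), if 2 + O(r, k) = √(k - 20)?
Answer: -4020/129283171 - √58/517132684 ≈ -3.1109e-5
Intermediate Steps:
Q(g) = 3*g
O(r, k) = -2 + √(-20 + k) (O(r, k) = -2 + √(k - 20) = -2 + √(-20 + k))
1/(O(Q(-2), 252) - 32158) = 1/((-2 + √(-20 + 252)) - 32158) = 1/((-2 + √232) - 32158) = 1/((-2 + 2*√58) - 32158) = 1/(-32160 + 2*√58)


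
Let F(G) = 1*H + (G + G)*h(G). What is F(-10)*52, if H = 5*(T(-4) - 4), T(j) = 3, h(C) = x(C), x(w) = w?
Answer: 10140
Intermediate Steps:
h(C) = C
H = -5 (H = 5*(3 - 4) = 5*(-1) = -5)
F(G) = -5 + 2*G² (F(G) = 1*(-5) + (G + G)*G = -5 + (2*G)*G = -5 + 2*G²)
F(-10)*52 = (-5 + 2*(-10)²)*52 = (-5 + 2*100)*52 = (-5 + 200)*52 = 195*52 = 10140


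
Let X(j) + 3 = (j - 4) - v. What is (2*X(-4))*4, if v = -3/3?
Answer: -80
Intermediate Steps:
v = -1 (v = -3*⅓ = -1)
X(j) = -6 + j (X(j) = -3 + ((j - 4) - 1*(-1)) = -3 + ((-4 + j) + 1) = -3 + (-3 + j) = -6 + j)
(2*X(-4))*4 = (2*(-6 - 4))*4 = (2*(-10))*4 = -20*4 = -80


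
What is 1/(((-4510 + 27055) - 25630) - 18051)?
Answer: -1/21136 ≈ -4.7313e-5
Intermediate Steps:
1/(((-4510 + 27055) - 25630) - 18051) = 1/((22545 - 25630) - 18051) = 1/(-3085 - 18051) = 1/(-21136) = -1/21136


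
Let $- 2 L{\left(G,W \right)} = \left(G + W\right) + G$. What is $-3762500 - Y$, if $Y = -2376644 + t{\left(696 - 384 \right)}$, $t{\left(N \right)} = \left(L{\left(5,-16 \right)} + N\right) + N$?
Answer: $-1386483$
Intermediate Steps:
$L{\left(G,W \right)} = - G - \frac{W}{2}$ ($L{\left(G,W \right)} = - \frac{\left(G + W\right) + G}{2} = - \frac{W + 2 G}{2} = - G - \frac{W}{2}$)
$t{\left(N \right)} = 3 + 2 N$ ($t{\left(N \right)} = \left(\left(\left(-1\right) 5 - -8\right) + N\right) + N = \left(\left(-5 + 8\right) + N\right) + N = \left(3 + N\right) + N = 3 + 2 N$)
$Y = -2376017$ ($Y = -2376644 + \left(3 + 2 \left(696 - 384\right)\right) = -2376644 + \left(3 + 2 \cdot 312\right) = -2376644 + \left(3 + 624\right) = -2376644 + 627 = -2376017$)
$-3762500 - Y = -3762500 - -2376017 = -3762500 + 2376017 = -1386483$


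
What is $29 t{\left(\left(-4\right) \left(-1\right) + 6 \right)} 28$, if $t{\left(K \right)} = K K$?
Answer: $81200$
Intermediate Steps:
$t{\left(K \right)} = K^{2}$
$29 t{\left(\left(-4\right) \left(-1\right) + 6 \right)} 28 = 29 \left(\left(-4\right) \left(-1\right) + 6\right)^{2} \cdot 28 = 29 \left(4 + 6\right)^{2} \cdot 28 = 29 \cdot 10^{2} \cdot 28 = 29 \cdot 100 \cdot 28 = 2900 \cdot 28 = 81200$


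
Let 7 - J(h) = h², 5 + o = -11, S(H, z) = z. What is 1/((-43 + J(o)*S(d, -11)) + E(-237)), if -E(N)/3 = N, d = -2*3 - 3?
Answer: 1/3407 ≈ 0.00029351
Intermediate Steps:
d = -9 (d = -6 - 3 = -9)
E(N) = -3*N
o = -16 (o = -5 - 11 = -16)
J(h) = 7 - h²
1/((-43 + J(o)*S(d, -11)) + E(-237)) = 1/((-43 + (7 - 1*(-16)²)*(-11)) - 3*(-237)) = 1/((-43 + (7 - 1*256)*(-11)) + 711) = 1/((-43 + (7 - 256)*(-11)) + 711) = 1/((-43 - 249*(-11)) + 711) = 1/((-43 + 2739) + 711) = 1/(2696 + 711) = 1/3407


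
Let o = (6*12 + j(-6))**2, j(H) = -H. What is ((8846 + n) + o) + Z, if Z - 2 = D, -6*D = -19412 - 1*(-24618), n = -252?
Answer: 41437/3 ≈ 13812.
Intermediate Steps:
o = 6084 (o = (6*12 - 1*(-6))**2 = (72 + 6)**2 = 78**2 = 6084)
D = -2603/3 (D = -(-19412 - 1*(-24618))/6 = -(-19412 + 24618)/6 = -1/6*5206 = -2603/3 ≈ -867.67)
Z = -2597/3 (Z = 2 - 2603/3 = -2597/3 ≈ -865.67)
((8846 + n) + o) + Z = ((8846 - 252) + 6084) - 2597/3 = (8594 + 6084) - 2597/3 = 14678 - 2597/3 = 41437/3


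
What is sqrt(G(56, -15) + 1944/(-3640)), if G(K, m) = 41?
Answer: 2*sqrt(2094365)/455 ≈ 6.3613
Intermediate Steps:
sqrt(G(56, -15) + 1944/(-3640)) = sqrt(41 + 1944/(-3640)) = sqrt(41 + 1944*(-1/3640)) = sqrt(41 - 243/455) = sqrt(18412/455) = 2*sqrt(2094365)/455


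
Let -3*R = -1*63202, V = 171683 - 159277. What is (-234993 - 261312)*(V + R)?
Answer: -16612982700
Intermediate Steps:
V = 12406
R = 63202/3 (R = -(-1)*63202/3 = -1/3*(-63202) = 63202/3 ≈ 21067.)
(-234993 - 261312)*(V + R) = (-234993 - 261312)*(12406 + 63202/3) = -496305*100420/3 = -16612982700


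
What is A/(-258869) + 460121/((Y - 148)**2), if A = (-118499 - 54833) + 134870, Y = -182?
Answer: 123299574949/28190834100 ≈ 4.3737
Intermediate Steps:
A = -38462 (A = -173332 + 134870 = -38462)
A/(-258869) + 460121/((Y - 148)**2) = -38462/(-258869) + 460121/((-182 - 148)**2) = -38462*(-1/258869) + 460121/((-330)**2) = 38462/258869 + 460121/108900 = 123299574949/28190834100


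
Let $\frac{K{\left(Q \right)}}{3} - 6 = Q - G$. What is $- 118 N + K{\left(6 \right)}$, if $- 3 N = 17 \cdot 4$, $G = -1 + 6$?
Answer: $\frac{8087}{3} \approx 2695.7$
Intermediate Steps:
$G = 5$
$K{\left(Q \right)} = 3 + 3 Q$ ($K{\left(Q \right)} = 18 + 3 \left(Q - 5\right) = 18 + 3 \left(-5 + Q\right) = 18 + \left(-15 + 3 Q\right) = 3 + 3 Q$)
$N = - \frac{68}{3}$ ($N = - \frac{17 \cdot 4}{3} = \left(- \frac{1}{3}\right) 68 = - \frac{68}{3} \approx -22.667$)
$- 118 N + K{\left(6 \right)} = \left(-118\right) \left(- \frac{68}{3}\right) + \left(3 + 3 \cdot 6\right) = \frac{8024}{3} + \left(3 + 18\right) = \frac{8024}{3} + 21 = \frac{8087}{3}$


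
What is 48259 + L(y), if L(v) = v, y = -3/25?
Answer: 1206472/25 ≈ 48259.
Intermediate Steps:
y = -3/25 (y = -3*1/25 = -3/25 ≈ -0.12000)
48259 + L(y) = 48259 - 3/25 = 1206472/25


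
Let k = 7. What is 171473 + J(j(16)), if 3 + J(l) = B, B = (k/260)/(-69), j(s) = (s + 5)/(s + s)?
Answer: 3076171793/17940 ≈ 1.7147e+5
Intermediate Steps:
j(s) = (5 + s)/(2*s) (j(s) = (5 + s)/((2*s)) = (5 + s)*(1/(2*s)) = (5 + s)/(2*s))
B = -7/17940 (B = (7/260)/(-69) = (7*(1/260))*(-1/69) = (7/260)*(-1/69) = -7/17940 ≈ -0.00039019)
J(l) = -53827/17940 (J(l) = -3 - 7/17940 = -53827/17940)
171473 + J(j(16)) = 171473 - 53827/17940 = 3076171793/17940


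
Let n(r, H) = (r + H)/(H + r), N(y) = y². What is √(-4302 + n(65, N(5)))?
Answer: I*√4301 ≈ 65.582*I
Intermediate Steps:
n(r, H) = 1 (n(r, H) = (H + r)/(H + r) = 1)
√(-4302 + n(65, N(5))) = √(-4302 + 1) = √(-4301) = I*√4301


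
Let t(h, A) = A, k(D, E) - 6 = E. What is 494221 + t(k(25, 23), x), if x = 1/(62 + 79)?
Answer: 69685162/141 ≈ 4.9422e+5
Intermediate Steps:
k(D, E) = 6 + E
x = 1/141 ≈ 0.0070922
494221 + t(k(25, 23), x) = 494221 + 1/141 = 69685162/141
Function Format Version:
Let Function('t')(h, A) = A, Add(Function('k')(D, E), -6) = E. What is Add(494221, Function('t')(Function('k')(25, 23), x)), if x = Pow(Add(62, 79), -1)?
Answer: Rational(69685162, 141) ≈ 4.9422e+5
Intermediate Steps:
Function('k')(D, E) = Add(6, E)
x = Rational(1, 141) (x = Pow(141, -1) = Rational(1, 141) ≈ 0.0070922)
Add(494221, Function('t')(Function('k')(25, 23), x)) = Add(494221, Rational(1, 141)) = Rational(69685162, 141)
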